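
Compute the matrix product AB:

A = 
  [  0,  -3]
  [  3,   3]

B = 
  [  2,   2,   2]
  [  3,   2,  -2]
AB = 
  [ -9,  -6,   6]
  [ 15,  12,   0]

A is 2×2 and B is 2×3, so AB is 2×3. Each entry is (row of A)·(column of B):
AB[1,1] = (0)(2) + (-3)(3) = -9
AB[1,2] = (0)(2) + (-3)(2) = -6
AB[1,3] = (0)(2) + (-3)(-2) = 6
AB[2,1] = (3)(2) + (3)(3) = 15
AB[2,2] = (3)(2) + (3)(2) = 12
AB[2,3] = (3)(2) + (3)(-2) = 0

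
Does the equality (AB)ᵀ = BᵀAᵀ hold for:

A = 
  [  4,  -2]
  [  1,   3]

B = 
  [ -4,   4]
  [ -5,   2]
Yes

(AB)ᵀ = 
  [ -6, -19]
  [ 12,  10]

BᵀAᵀ = 
  [ -6, -19]
  [ 12,  10]

Both sides are equal — this is the standard identity (AB)ᵀ = BᵀAᵀ, which holds for all A, B.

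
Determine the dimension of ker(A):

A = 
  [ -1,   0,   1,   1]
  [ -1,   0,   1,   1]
nullity(A) = 3

Row reduce:
R2 → R2 - (1)·R1
REF = 
  [ -1,   0,   1,   1]
  [  0,   0,   0,   0]
Pivot columns: 1 → 1 pivot.
rank(A) = 1, so nullity(A) = 4 - 1 = 3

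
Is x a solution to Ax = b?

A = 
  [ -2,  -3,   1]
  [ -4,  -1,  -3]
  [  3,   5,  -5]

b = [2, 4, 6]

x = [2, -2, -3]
No

Ax = [-1, 3, 11] ≠ b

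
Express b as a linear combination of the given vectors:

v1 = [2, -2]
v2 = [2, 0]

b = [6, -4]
c1 = 2, c2 = 1

b = 2·v1 + 1·v2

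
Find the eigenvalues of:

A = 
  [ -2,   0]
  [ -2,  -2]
λ = -2, -2

tr(A) = -4, det(A) = 4
Characteristic polynomial: λ² - tr(A)λ + det(A) = λ² + 4λ + 4
λ² + 4λ + 4 = (λ + 2)²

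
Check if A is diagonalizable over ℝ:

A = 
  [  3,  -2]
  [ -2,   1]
Yes

tr(A) = 4, det(A) = -1
Characteristic polynomial: λ² - tr(A)λ + det(A) = λ² - 4λ - 1
λ² - 4λ - 1 = 0  ⇒  λ = (4 ± √((-4)² - 4·(-1)))/2 = (4 ± √(20))/2
  = 2 + √5,  2 - √5
Eigenvalues: 2 + √5, 2 - √5  (≈ 4.236, -0.2361)
The two irrational eigenvalues are distinct (simple), so each has alg. mult. = geom. mult. = 1.
Sum of geometric multiplicities equals n, so A has n independent eigenvectors.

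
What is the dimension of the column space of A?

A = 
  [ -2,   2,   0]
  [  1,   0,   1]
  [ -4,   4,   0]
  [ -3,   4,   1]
Row reduce:
R2 → R2 + (1/2)·R1
R3 → R3 - (2)·R1
R4 → R4 - (3/2)·R1
R4 → R4 - (1)·R2
REF = 
  [ -2,   2,   0]
  [  0,   1,   1]
  [  0,   0,   0]
  [  0,   0,   0]
Pivot columns: 1, 2 → 2 pivots.
dim(Col(A)) = number of pivot columns = 2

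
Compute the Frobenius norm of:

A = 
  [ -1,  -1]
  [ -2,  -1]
||A||_F = 2.646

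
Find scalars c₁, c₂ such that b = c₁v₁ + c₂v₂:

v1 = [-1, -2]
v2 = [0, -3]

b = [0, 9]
c1 = 0, c2 = -3

b = 0·v1 + -3·v2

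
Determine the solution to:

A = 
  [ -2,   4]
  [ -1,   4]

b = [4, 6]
x = [2, 2]

Row reduce the augmented matrix [A|b]:
R2 → R2 - (1/2)·R1
REF = 
  [ -2,   4,   4]
  [  0,   2,   4]

Back-substitution:
x₂ = 4 / 2 = 2
x₁ = (4 - (4)(2)) / (-2) = 2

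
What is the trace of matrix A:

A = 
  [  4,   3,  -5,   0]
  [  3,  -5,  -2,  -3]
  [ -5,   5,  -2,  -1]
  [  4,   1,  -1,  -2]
-5

tr(A) = 4 + -5 + -2 + -2 = -5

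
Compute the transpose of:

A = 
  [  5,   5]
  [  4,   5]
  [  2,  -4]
Aᵀ = 
  [  5,   4,   2]
  [  5,   5,  -4]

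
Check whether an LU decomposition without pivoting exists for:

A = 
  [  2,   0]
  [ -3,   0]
Yes.
A[1,1] = 2 ≠ 0, so Gaussian elimination proceeds without a row swap: multiplier ℓ₂₁ = (-3)/(2) = -3/2, and U[2,2] = 0 - (-3/2)(0) = 0.
L = 
  [   1,    0]
  [-3/2,    1]
U = 
  [  2,   0]
  [  0,   0]
Check row 2 of LU: [(-3/2)(2), (-3/2)(0) + 0] = [-3, 0] = row 2 of A ✓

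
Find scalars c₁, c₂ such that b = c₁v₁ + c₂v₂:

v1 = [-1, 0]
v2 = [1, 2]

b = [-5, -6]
c1 = 2, c2 = -3

b = 2·v1 + -3·v2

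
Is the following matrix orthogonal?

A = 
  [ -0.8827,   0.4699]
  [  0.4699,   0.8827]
Yes

AᵀA = 
  [  1,   0]
  [  0,   1]
≈ I (equal to I up to the 4-dp rounding of the entries)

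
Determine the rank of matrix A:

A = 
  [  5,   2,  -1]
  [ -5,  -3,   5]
rank(A) = 2

Row reduce:
R2 → R2 + (1)·R1
REF = 
  [  5,   2,  -1]
  [  0,  -1,   4]
Pivot columns: 1, 2 → 2 pivots.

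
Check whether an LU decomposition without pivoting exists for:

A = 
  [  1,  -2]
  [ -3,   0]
Yes.
A[1,1] = 1 ≠ 0, so Gaussian elimination proceeds without a row swap: multiplier ℓ₂₁ = (-3)/(1) = -3, and U[2,2] = 0 - (-3)(-2) = -6.
L = 
  [  1,   0]
  [ -3,   1]
U = 
  [  1,  -2]
  [  0,  -6]
Check row 2 of LU: [(-3)(1), (-3)(-2) + (-6)] = [-3, 0] = row 2 of A ✓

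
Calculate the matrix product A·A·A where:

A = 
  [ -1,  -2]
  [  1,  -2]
A² = A·A:
A²[1,1] = (-1)(-1) + (-2)(1) = -1
A²[1,2] = (-1)(-2) + (-2)(-2) = 6
A²[2,1] = (1)(-1) + (-2)(1) = -3
A²[2,2] = (1)(-2) + (-2)(-2) = 2
A² = 
  [ -1,   6]
  [ -3,   2]

A^3 = A^2·A:
A^3[1,1] = (-1)(-1) + (6)(1) = 7
A^3[1,2] = (-1)(-2) + (6)(-2) = -10
A^3[2,1] = (-3)(-1) + (2)(1) = 5
A^3[2,2] = (-3)(-2) + (2)(-2) = 2
A^3 = 
  [  7, -10]
  [  5,   2]

Therefore
A^3 = 
  [  7, -10]
  [  5,   2]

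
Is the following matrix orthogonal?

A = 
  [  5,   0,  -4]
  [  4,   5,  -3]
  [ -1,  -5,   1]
No

AᵀA = 
  [ 42,  25, -33]
  [ 25,  50, -20]
  [-33, -20,  26]
≠ I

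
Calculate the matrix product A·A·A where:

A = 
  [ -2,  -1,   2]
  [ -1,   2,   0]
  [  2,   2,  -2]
A² = A·A:
A²[1,1] = (-2)(-2) + (-1)(-1) + (2)(2) = 9
A²[1,2] = (-2)(-1) + (-1)(2) + (2)(2) = 4
A²[1,3] = (-2)(2) + (-1)(0) + (2)(-2) = -8
A²[2,1] = (-1)(-2) + (2)(-1) + (0)(2) = 0
A²[2,2] = (-1)(-1) + (2)(2) + (0)(2) = 5
A²[2,3] = (-1)(2) + (2)(0) + (0)(-2) = -2
A²[3,1] = (2)(-2) + (2)(-1) + (-2)(2) = -10
A²[3,2] = (2)(-1) + (2)(2) + (-2)(2) = -2
A²[3,3] = (2)(2) + (2)(0) + (-2)(-2) = 8
A² = 
  [  9,   4,  -8]
  [  0,   5,  -2]
  [-10,  -2,   8]

A^3 = A^2·A:
A^3[1,1] = (9)(-2) + (4)(-1) + (-8)(2) = -38
A^3[1,2] = (9)(-1) + (4)(2) + (-8)(2) = -17
A^3[1,3] = (9)(2) + (4)(0) + (-8)(-2) = 34
A^3[2,1] = (0)(-2) + (5)(-1) + (-2)(2) = -9
A^3[2,2] = (0)(-1) + (5)(2) + (-2)(2) = 6
A^3[2,3] = (0)(2) + (5)(0) + (-2)(-2) = 4
A^3[3,1] = (-10)(-2) + (-2)(-1) + (8)(2) = 38
A^3[3,2] = (-10)(-1) + (-2)(2) + (8)(2) = 22
A^3[3,3] = (-10)(2) + (-2)(0) + (8)(-2) = -36
A^3 = 
  [-38, -17,  34]
  [ -9,   6,   4]
  [ 38,  22, -36]

Therefore
A^3 = 
  [-38, -17,  34]
  [ -9,   6,   4]
  [ 38,  22, -36]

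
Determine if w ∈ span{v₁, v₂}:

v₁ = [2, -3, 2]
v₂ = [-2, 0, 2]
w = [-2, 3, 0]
No

Form the augmented matrix and row-reduce:
[v₁|v₂|w] = 
  [  2,  -2,  -2]
  [ -3,   0,   3]
  [  2,   2,   0]
R2 → R2 + (3/2)·R1
R3 → R3 - (1)·R1
R3 → R3 + (4/3)·R2
REF = 
  [  2,  -2,  -2]
  [  0,  -3,   0]
  [  0,   0,   2]

Row 3 reads [0 0 | 2], i.e. 0 = 2, so the system is inconsistent and w ∉ span{v₁, v₂}.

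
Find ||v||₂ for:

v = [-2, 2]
2.828

||v||₂ = √((-2)² + (2)²) = √8 = 2.828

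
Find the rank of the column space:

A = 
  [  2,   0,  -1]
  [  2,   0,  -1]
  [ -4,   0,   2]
Row reduce:
R2 → R2 - (1)·R1
R3 → R3 + (2)·R1
REF = 
  [  2,   0,  -1]
  [  0,   0,   0]
  [  0,   0,   0]
Pivot columns: 1 → 1 pivot.
dim(Col(A)) = number of pivot columns = 1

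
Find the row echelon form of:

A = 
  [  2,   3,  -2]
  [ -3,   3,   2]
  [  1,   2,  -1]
Row operations:
R2 → R2 + (3/2)·R1
R3 → R3 - (1/2)·R1
R3 → R3 - (1/15)·R2

Resulting echelon form:
REF = 
  [   2,    3,   -2]
  [   0, 15/2,   -1]
  [   0,    0, 1/15]

Rank = 3 (number of non-zero pivot rows).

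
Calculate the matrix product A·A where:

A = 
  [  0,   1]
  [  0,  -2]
A² = A·A:
A²[1,1] = (0)(0) + (1)(0) = 0
A²[1,2] = (0)(1) + (1)(-2) = -2
A²[2,1] = (0)(0) + (-2)(0) = 0
A²[2,2] = (0)(1) + (-2)(-2) = 4
A² = 
  [  0,  -2]
  [  0,   4]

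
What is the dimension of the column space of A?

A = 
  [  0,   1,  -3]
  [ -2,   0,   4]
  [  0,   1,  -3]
dim(Col(A)) = 2

Row reduce:
Swap R1 ↔ R2
R3 → R3 - (1)·R2
REF = 
  [ -2,   0,   4]
  [  0,   1,  -3]
  [  0,   0,   0]
Pivot columns: 1, 2 → 2 pivots.
dim(Col(A)) = number of pivot columns = 2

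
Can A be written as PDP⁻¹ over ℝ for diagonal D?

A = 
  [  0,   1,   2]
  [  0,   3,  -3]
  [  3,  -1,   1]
Yes

Characteristic polynomial: det(λI - A) = λ³ - 4λ² - 6λ + 27
Testing integer divisors of the constant term: p(3) = 0, so (λ - 3) is a factor:
p(λ) = (λ - 3)(λ² - λ - 9)
λ² - λ - 9 = 0  ⇒  λ = (1 ± √((-1)² - 4·(-9)))/2 = (1 ± √(37))/2
  = (1 + √37)/2,  (1 - √37)/2
Eigenvalues: 3, (1 + √37)/2, (1 - √37)/2  (≈ 3, 3.541, -2.541)
The two irrational eigenvalues are distinct (simple), so each has alg. mult. = geom. mult. = 1.
λ=3: alg. mult. = 1, geom. mult. = 3 - rank(A - (3)I) = 3 - 2 = 1
Sum of geometric multiplicities equals n, so A has n independent eigenvectors.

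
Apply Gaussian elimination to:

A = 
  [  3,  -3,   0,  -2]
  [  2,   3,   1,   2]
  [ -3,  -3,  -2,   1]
Row operations:
R2 → R2 - (2/3)·R1
R3 → R3 + (1)·R1
R3 → R3 + (6/5)·R2

Resulting echelon form:
REF = 
  [   3,   -3,    0,   -2]
  [   0,    5,    1, 10/3]
  [   0,    0, -4/5,    3]

Rank = 3 (number of non-zero pivot rows).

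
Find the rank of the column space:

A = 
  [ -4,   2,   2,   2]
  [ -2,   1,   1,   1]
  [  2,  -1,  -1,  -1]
Row reduce:
R2 → R2 - (1/2)·R1
R3 → R3 + (1/2)·R1
REF = 
  [ -4,   2,   2,   2]
  [  0,   0,   0,   0]
  [  0,   0,   0,   0]
Pivot columns: 1 → 1 pivot.
dim(Col(A)) = number of pivot columns = 1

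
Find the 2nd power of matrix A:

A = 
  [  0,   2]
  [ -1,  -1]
A² = A·A:
A²[1,1] = (0)(0) + (2)(-1) = -2
A²[1,2] = (0)(2) + (2)(-1) = -2
A²[2,1] = (-1)(0) + (-1)(-1) = 1
A²[2,2] = (-1)(2) + (-1)(-1) = -1
A² = 
  [ -2,  -2]
  [  1,  -1]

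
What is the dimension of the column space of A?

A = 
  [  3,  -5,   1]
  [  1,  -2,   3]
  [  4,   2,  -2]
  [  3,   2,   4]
dim(Col(A)) = 3

Row reduce:
R2 → R2 - (1/3)·R1
R3 → R3 - (4/3)·R1
R4 → R4 - (1)·R1
R3 → R3 + (26)·R2
R4 → R4 + (21)·R2
R4 → R4 - (59/66)·R3
REF = 
  [   3,   -5,    1]
  [   0, -1/3,  8/3]
  [   0,    0,   66]
  [   0,    0,    0]
Pivot columns: 1, 2, 3 → 3 pivots.
dim(Col(A)) = number of pivot columns = 3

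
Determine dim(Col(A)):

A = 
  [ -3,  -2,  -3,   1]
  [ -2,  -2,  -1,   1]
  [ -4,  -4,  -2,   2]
dim(Col(A)) = 2

Row reduce:
R2 → R2 - (2/3)·R1
R3 → R3 - (4/3)·R1
R3 → R3 - (2)·R2
REF = 
  [  -3,   -2,   -3,    1]
  [   0, -2/3,    1,  1/3]
  [   0,    0,    0,    0]
Pivot columns: 1, 2 → 2 pivots.
dim(Col(A)) = number of pivot columns = 2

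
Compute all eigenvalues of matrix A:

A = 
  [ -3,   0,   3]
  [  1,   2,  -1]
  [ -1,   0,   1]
Characteristic polynomial: det(λI - A) = λ³ - 4λ
The constant term is 0, so λ = 0 is a root: p(λ) = λ(λ² - 4)
λ² - 4 = (λ + 2)(λ - 2)

λ = 0, 2, -2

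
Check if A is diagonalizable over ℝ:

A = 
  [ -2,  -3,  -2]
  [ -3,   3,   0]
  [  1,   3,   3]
Yes

Characteristic polynomial: det(λI - A) = λ³ - 4λ² - 10λ + 21
By the rational root theorem any rational root is an integer dividing 21; none of those is a root, so p(λ) has no rational roots and hence (being an irreducible cubic) no repeated roots.
Discriminant of the cubic: Δ = 14189
Δ > 0 ⇒ three distinct real eigenvalues: λ ≈ -2.675, 1.525, 5.15
Three distinct real eigenvalues, so A has 3 independent eigenvectors.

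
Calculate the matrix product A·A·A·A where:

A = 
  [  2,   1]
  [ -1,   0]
A^4 = 
  [  5,   4]
  [ -4,  -3]

A² = A·A:
A²[1,1] = (2)(2) + (1)(-1) = 3
A²[1,2] = (2)(1) + (1)(0) = 2
A²[2,1] = (-1)(2) + (0)(-1) = -2
A²[2,2] = (-1)(1) + (0)(0) = -1
A² = 
  [  3,   2]
  [ -2,  -1]

A^3 = A^2·A:
A^3[1,1] = (3)(2) + (2)(-1) = 4
A^3[1,2] = (3)(1) + (2)(0) = 3
A^3[2,1] = (-2)(2) + (-1)(-1) = -3
A^3[2,2] = (-2)(1) + (-1)(0) = -2
A^3 = 
  [  4,   3]
  [ -3,  -2]

A^4 = A^3·A:
A^4[1,1] = (4)(2) + (3)(-1) = 5
A^4[1,2] = (4)(1) + (3)(0) = 4
A^4[2,1] = (-3)(2) + (-2)(-1) = -4
A^4[2,2] = (-3)(1) + (-2)(0) = -3
A^4 = 
  [  5,   4]
  [ -4,  -3]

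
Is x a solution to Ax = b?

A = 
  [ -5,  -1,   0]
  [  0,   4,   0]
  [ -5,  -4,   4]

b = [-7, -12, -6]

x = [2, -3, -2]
Yes

Ax = [-7, -12, -6] = b ✓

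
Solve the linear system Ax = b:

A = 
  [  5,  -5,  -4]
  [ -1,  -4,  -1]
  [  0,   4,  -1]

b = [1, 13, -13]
x = [-2, -3, 1]

Row reduce the augmented matrix [A|b]:
R2 → R2 + (1/5)·R1
R3 → R3 + (4/5)·R2
REF = 
  [     5,     -5,     -4,      1]
  [     0,     -5,   -9/5,   66/5]
  [     0,      0, -61/25, -61/25]

Back-substitution:
x₃ = (-61/25) / (-61/25) = 1
x₂ = (66/5 - (-9/5)(1)) / (-5) = -3
x₁ = (1 - (-5)(-3) - (-4)(1)) / 5 = -2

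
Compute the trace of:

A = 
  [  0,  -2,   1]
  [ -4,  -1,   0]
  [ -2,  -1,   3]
2

tr(A) = 0 + -1 + 3 = 2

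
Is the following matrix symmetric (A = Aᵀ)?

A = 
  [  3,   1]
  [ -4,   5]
No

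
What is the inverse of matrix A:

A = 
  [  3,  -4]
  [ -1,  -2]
det(A) = (3)(-2) - (-4)(-1) = -10
For a 2×2 matrix, A⁻¹ = (1/det(A)) · [[d, -b], [-c, a]]
    = (-1/10) · [[-2, 4], [1, 3]]

A⁻¹ = 
  [  1/5,  -2/5]
  [-1/10, -3/10]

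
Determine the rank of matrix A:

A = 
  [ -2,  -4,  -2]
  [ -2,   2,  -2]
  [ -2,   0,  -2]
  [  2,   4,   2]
Row reduce:
R2 → R2 - (1)·R1
R3 → R3 - (1)·R1
R4 → R4 + (1)·R1
R3 → R3 - (2/3)·R2
REF = 
  [ -2,  -4,  -2]
  [  0,   6,   0]
  [  0,   0,   0]
  [  0,   0,   0]
Pivot columns: 1, 2 → 2 pivots.

rank(A) = 2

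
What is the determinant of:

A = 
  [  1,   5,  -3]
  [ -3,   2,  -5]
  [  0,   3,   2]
76

Cofactor expansion along row 1:
det(A) = (1)·((2)(2) - (-5)(3)) - (5)·((-3)(2) - (-5)(0)) + (-3)·((-3)(3) - (2)(0))
  = (1)(19) - (5)(-6) + (-3)(-9)
  = 76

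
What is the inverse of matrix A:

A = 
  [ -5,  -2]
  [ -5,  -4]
det(A) = (-5)(-4) - (-2)(-5) = 10
For a 2×2 matrix, A⁻¹ = (1/det(A)) · [[d, -b], [-c, a]]
    = (1/10) · [[-4, 2], [5, -5]]

A⁻¹ = 
  [-2/5,  1/5]
  [ 1/2, -1/2]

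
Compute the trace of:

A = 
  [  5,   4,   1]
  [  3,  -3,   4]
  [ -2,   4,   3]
5

tr(A) = 5 + -3 + 3 = 5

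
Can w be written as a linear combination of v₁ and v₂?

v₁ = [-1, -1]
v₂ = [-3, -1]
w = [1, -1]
Yes

Form the augmented matrix and row-reduce:
[v₁|v₂|w] = 
  [ -1,  -3,   1]
  [ -1,  -1,  -1]
R2 → R2 - (1)·R1
REF = 
  [ -1,  -3,   1]
  [  0,   2,  -2]

No row of the form [0 0 | nonzero], so the system is consistent. Back-substitution gives c₁ = 2, c₂ = -1: w = (2)·v₁ + (-1)·v₂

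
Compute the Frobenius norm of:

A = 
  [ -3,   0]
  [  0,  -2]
||A||_F = 3.606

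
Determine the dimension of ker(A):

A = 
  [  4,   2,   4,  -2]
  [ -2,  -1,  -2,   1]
nullity(A) = 3

Row reduce:
R2 → R2 + (1/2)·R1
REF = 
  [  4,   2,   4,  -2]
  [  0,   0,   0,   0]
Pivot columns: 1 → 1 pivot.
rank(A) = 1, so nullity(A) = 4 - 1 = 3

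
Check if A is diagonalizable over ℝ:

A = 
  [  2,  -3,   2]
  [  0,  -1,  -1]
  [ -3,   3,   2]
No

Characteristic polynomial: det(λI - A) = λ³ - 3λ² + 9λ + 13
Testing integer divisors of the constant term: p(-1) = 0, so (λ + 1) is a factor:
p(λ) = (λ + 1)(λ² - 4λ + 13)
λ² - 4λ + 13 = 0  ⇒  λ = (4 ± √((-4)² - 4·(13)))/2 = (4 ± √(-36))/2
  = 2 + 3i,  2 - 3i
Eigenvalues: -1, 2 + 3i, 2 - 3i  (≈ -1, 2 + 3i, 2 - 3i)
Has complex eigenvalues (not diagonalizable over ℝ).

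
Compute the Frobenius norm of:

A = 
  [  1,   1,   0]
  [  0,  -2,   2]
||A||_F = 3.162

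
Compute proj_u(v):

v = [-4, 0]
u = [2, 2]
v·u = (-4)(2) + (0)(2) = -8
u·u = (2)² + (2)² = 8
proj_u(v) = (v·u / u·u) × u = (-8/8) × u = (-1) × u

proj_u(v) = [-2, -2]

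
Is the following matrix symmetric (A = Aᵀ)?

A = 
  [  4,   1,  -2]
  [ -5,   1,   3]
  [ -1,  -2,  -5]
No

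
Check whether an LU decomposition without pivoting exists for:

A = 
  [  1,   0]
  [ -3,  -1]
Yes.
A[1,1] = 1 ≠ 0, so Gaussian elimination proceeds without a row swap: multiplier ℓ₂₁ = (-3)/(1) = -3, and U[2,2] = -1 - (-3)(0) = -1.
L = 
  [  1,   0]
  [ -3,   1]
U = 
  [  1,   0]
  [  0,  -1]
Check row 2 of LU: [(-3)(1), (-3)(0) + (-1)] = [-3, -1] = row 2 of A ✓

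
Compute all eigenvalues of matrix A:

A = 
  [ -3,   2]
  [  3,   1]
λ = -1 + √10, -1 - √10  (≈ 2.162, -4.162)

tr(A) = -2, det(A) = -9
Characteristic polynomial: λ² - tr(A)λ + det(A) = λ² + 2λ - 9
λ² + 2λ - 9 = 0  ⇒  λ = (-2 ± √((2)² - 4·(-9)))/2 = (-2 ± √(40))/2
  = -1 + √10,  -1 - √10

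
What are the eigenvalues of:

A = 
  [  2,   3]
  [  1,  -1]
tr(A) = 1, det(A) = -5
Characteristic polynomial: λ² - tr(A)λ + det(A) = λ² - λ - 5
λ² - λ - 5 = 0  ⇒  λ = (1 ± √((-1)² - 4·(-5)))/2 = (1 ± √(21))/2
  = (1 + √21)/2,  (1 - √21)/2

λ = (1 + √21)/2, (1 - √21)/2  (≈ 2.791, -1.791)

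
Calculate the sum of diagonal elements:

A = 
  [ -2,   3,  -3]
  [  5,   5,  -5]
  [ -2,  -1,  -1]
2

tr(A) = -2 + 5 + -1 = 2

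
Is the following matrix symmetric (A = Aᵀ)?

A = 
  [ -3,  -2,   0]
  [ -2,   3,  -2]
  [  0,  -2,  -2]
Yes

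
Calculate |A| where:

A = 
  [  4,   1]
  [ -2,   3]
For a 2×2 matrix, det = ad - bc = (4)(3) - (1)(-2) = 14

det(A) = 14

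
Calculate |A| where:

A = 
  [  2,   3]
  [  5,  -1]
-17

For a 2×2 matrix, det = ad - bc = (2)(-1) - (3)(5) = -17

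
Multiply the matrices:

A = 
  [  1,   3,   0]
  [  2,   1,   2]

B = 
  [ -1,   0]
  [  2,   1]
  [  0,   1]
AB = 
  [  5,   3]
  [  0,   3]

A is 2×3 and B is 3×2, so AB is 2×2. Each entry is (row of A)·(column of B):
AB[1,1] = (1)(-1) + (3)(2) + (0)(0) = 5
AB[1,2] = (1)(0) + (3)(1) + (0)(1) = 3
AB[2,1] = (2)(-1) + (1)(2) + (2)(0) = 0
AB[2,2] = (2)(0) + (1)(1) + (2)(1) = 3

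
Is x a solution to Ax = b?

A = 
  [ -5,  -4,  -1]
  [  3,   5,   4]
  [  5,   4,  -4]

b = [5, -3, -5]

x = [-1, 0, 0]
Yes

Ax = [5, -3, -5] = b ✓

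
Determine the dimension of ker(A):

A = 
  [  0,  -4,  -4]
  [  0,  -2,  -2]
nullity(A) = 2

Row reduce:
R2 → R2 - (1/2)·R1
REF = 
  [  0,  -4,  -4]
  [  0,   0,   0]
Pivot columns: 2 → 1 pivot.
rank(A) = 1, so nullity(A) = 3 - 1 = 2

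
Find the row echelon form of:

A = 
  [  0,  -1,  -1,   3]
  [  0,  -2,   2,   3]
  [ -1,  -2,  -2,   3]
Row operations:
Swap R1 ↔ R3
R3 → R3 - (1/2)·R2

Resulting echelon form:
REF = 
  [ -1,  -2,  -2,   3]
  [  0,  -2,   2,   3]
  [  0,   0,  -2, 3/2]

Rank = 3 (number of non-zero pivot rows).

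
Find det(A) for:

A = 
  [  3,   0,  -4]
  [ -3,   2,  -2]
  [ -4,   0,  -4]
Cofactor expansion along row 1:
det(A) = (3)·((2)(-4) - (-2)(0)) - (0)·((-3)(-4) - (-2)(-4)) + (-4)·((-3)(0) - (2)(-4))
  = (3)(-8) - (0)(4) + (-4)(8)
  = -56

det(A) = -56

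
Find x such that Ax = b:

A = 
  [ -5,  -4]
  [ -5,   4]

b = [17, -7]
Row reduce the augmented matrix [A|b]:
R2 → R2 - (1)·R1
REF = 
  [ -5,  -4,  17]
  [  0,   8, -24]

Back-substitution:
x₂ = (-24) / 8 = -3
x₁ = (17 - (-4)(-3)) / (-5) = -1

x = [-1, -3]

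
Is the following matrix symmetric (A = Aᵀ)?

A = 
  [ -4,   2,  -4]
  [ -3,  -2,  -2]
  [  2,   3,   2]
No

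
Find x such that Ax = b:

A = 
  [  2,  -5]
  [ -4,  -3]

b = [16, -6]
x = [3, -2]

Row reduce the augmented matrix [A|b]:
R2 → R2 + (2)·R1
REF = 
  [  2,  -5,  16]
  [  0, -13,  26]

Back-substitution:
x₂ = 26 / (-13) = -2
x₁ = (16 - (-5)(-2)) / 2 = 3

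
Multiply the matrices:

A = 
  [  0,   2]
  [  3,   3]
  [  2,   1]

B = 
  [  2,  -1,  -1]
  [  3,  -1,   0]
A is 3×2 and B is 2×3, so AB is 3×3. Each entry is (row of A)·(column of B):
AB[1,1] = (0)(2) + (2)(3) = 6
AB[1,2] = (0)(-1) + (2)(-1) = -2
AB[1,3] = (0)(-1) + (2)(0) = 0
AB[2,1] = (3)(2) + (3)(3) = 15
AB[2,2] = (3)(-1) + (3)(-1) = -6
AB[2,3] = (3)(-1) + (3)(0) = -3
AB[3,1] = (2)(2) + (1)(3) = 7
AB[3,2] = (2)(-1) + (1)(-1) = -3
AB[3,3] = (2)(-1) + (1)(0) = -2

AB = 
  [  6,  -2,   0]
  [ 15,  -6,  -3]
  [  7,  -3,  -2]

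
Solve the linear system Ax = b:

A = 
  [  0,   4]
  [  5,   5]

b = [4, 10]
Row reduce the augmented matrix [A|b]:
Swap R1 ↔ R2
REF = 
  [  5,   5,  10]
  [  0,   4,   4]

Back-substitution:
x₂ = 4 / 4 = 1
x₁ = (10 - (5)(1)) / 5 = 1

x = [1, 1]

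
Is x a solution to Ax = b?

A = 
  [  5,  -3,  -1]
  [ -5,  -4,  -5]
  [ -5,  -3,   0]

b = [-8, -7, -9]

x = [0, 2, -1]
No

Ax = [-5, -3, -6] ≠ b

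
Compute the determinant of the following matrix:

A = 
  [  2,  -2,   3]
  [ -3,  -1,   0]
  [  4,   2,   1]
-14

Cofactor expansion along row 1:
det(A) = (2)·((-1)(1) - (0)(2)) - (-2)·((-3)(1) - (0)(4)) + (3)·((-3)(2) - (-1)(4))
  = (2)(-1) - (-2)(-3) + (3)(-2)
  = -14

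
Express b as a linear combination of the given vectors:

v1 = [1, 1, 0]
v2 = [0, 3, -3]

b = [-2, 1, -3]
c1 = -2, c2 = 1

b = -2·v1 + 1·v2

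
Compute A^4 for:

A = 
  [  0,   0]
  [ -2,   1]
A^4 = 
  [  0,   0]
  [ -2,   1]

A² = A·A:
A²[1,1] = (0)(0) + (0)(-2) = 0
A²[1,2] = (0)(0) + (0)(1) = 0
A²[2,1] = (-2)(0) + (1)(-2) = -2
A²[2,2] = (-2)(0) + (1)(1) = 1
A² = 
  [  0,   0]
  [ -2,   1]

A^3 = A^2·A:
A^3[1,1] = (0)(0) + (0)(-2) = 0
A^3[1,2] = (0)(0) + (0)(1) = 0
A^3[2,1] = (-2)(0) + (1)(-2) = -2
A^3[2,2] = (-2)(0) + (1)(1) = 1
A^3 = 
  [  0,   0]
  [ -2,   1]

A^4 = A^3·A:
A^4[1,1] = (0)(0) + (0)(-2) = 0
A^4[1,2] = (0)(0) + (0)(1) = 0
A^4[2,1] = (-2)(0) + (1)(-2) = -2
A^4[2,2] = (-2)(0) + (1)(1) = 1
A^4 = 
  [  0,   0]
  [ -2,   1]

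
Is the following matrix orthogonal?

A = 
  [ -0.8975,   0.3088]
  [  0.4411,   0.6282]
No

AᵀA = 
  [  1.0001,   0]
  [  0,   0.4900]
≠ I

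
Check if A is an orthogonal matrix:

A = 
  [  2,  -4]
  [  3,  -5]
No

AᵀA = 
  [ 13, -23]
  [-23,  41]
≠ I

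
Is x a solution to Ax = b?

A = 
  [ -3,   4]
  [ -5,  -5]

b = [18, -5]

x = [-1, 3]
No

Ax = [15, -10] ≠ b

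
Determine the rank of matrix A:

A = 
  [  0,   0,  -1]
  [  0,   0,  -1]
Row reduce:
R2 → R2 - (1)·R1
REF = 
  [  0,   0,  -1]
  [  0,   0,   0]
Pivot columns: 3 → 1 pivot.

rank(A) = 1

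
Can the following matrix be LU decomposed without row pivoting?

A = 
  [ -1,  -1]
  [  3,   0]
Yes.
A[1,1] = -1 ≠ 0, so Gaussian elimination proceeds without a row swap: multiplier ℓ₂₁ = (3)/(-1) = -3, and U[2,2] = 0 - (-3)(-1) = -3.
L = 
  [  1,   0]
  [ -3,   1]
U = 
  [ -1,  -1]
  [  0,  -3]
Check row 2 of LU: [(-3)(-1), (-3)(-1) + (-3)] = [3, 0] = row 2 of A ✓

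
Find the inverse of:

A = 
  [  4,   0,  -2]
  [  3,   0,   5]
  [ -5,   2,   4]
det(A) = (4)·((0)(4) - (5)(2)) - (0)·((3)(4) - (5)(-5)) + (-2)·((3)(2) - (0)(-5))
  = (4)(-10) - (0)(37) + (-2)(6)
  = -52
det(A) = -52 ≠ 0, so A is invertible.

Cofactors Cᵢⱼ = (-1)ⁱ⁺ʲ·Mᵢⱼ:
C = 
  [-10, -37,   6]
  [ -4,   6,  -8]
  [  0, -26,   0]

adj(A) = Cᵀ:
adj(A) = 
  [-10,  -4,   0]
  [-37,   6, -26]
  [  6,  -8,   0]

A⁻¹ = (-1/52) · adj(A):
A⁻¹ = 
  [ 5/26,  1/13,     0]
  [37/52, -3/26,   1/2]
  [-3/26,  2/13,     0]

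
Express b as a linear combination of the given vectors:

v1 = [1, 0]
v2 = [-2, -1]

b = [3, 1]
c1 = 1, c2 = -1

b = 1·v1 + -1·v2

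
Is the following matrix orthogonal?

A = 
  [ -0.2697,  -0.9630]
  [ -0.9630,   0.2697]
Yes

AᵀA = 
  [  1.0001,   0]
  [  0,   1.0001]
≈ I (equal to I up to the 4-dp rounding of the entries)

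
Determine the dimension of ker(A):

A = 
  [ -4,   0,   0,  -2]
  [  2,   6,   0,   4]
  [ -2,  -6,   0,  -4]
nullity(A) = 2

Row reduce:
R2 → R2 + (1/2)·R1
R3 → R3 - (1/2)·R1
R3 → R3 + (1)·R2
REF = 
  [ -4,   0,   0,  -2]
  [  0,   6,   0,   3]
  [  0,   0,   0,   0]
Pivot columns: 1, 2 → 2 pivots.
rank(A) = 2, so nullity(A) = 4 - 2 = 2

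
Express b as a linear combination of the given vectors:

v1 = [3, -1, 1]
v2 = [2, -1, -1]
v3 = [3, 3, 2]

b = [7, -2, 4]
c1 = 3, c2 = -1, c3 = 0

b = 3·v1 + -1·v2 + 0·v3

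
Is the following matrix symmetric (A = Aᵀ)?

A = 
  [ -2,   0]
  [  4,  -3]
No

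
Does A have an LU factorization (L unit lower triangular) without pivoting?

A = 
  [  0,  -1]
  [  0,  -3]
Yes.
The first column is zero, so A is already upper triangular: L = I, U = A.
L = 
  [  1,   0]
  [  0,   1]
U = 
  [  0,  -1]
  [  0,  -3]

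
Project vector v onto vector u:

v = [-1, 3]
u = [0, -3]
proj_u(v) = [0, 3]

v·u = (-1)(0) + (3)(-3) = -9
u·u = (0)² + (-3)² = 9
proj_u(v) = (v·u / u·u) × u = (-9/9) × u = (-1) × u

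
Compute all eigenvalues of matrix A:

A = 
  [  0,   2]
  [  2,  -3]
tr(A) = -3, det(A) = -4
Characteristic polynomial: λ² - tr(A)λ + det(A) = λ² + 3λ - 4
λ² + 3λ - 4 = (λ + 4)(λ - 1)

λ = 1, -4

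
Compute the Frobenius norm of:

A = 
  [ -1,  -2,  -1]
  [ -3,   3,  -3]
||A||_F = 5.745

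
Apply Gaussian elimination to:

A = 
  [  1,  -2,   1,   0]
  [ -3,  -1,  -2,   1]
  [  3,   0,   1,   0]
Row operations:
R2 → R2 + (3)·R1
R3 → R3 - (3)·R1
R3 → R3 + (6/7)·R2

Resulting echelon form:
REF = 
  [   1,   -2,    1,    0]
  [   0,   -7,    1,    1]
  [   0,    0, -8/7,  6/7]

Rank = 3 (number of non-zero pivot rows).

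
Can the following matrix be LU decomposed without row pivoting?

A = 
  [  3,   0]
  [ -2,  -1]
Yes.
A[1,1] = 3 ≠ 0, so Gaussian elimination proceeds without a row swap: multiplier ℓ₂₁ = (-2)/(3) = -2/3, and U[2,2] = -1 - (-2/3)(0) = -1.
L = 
  [   1,    0]
  [-2/3,    1]
U = 
  [  3,   0]
  [  0,  -1]
Check row 2 of LU: [(-2/3)(3), (-2/3)(0) + (-1)] = [-2, -1] = row 2 of A ✓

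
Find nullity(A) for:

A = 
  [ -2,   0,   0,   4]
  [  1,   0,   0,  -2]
nullity(A) = 3

Row reduce:
R2 → R2 + (1/2)·R1
REF = 
  [ -2,   0,   0,   4]
  [  0,   0,   0,   0]
Pivot columns: 1 → 1 pivot.
rank(A) = 1, so nullity(A) = 4 - 1 = 3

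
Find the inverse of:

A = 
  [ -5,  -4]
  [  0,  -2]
det(A) = (-5)(-2) - (-4)(0) = 10
For a 2×2 matrix, A⁻¹ = (1/det(A)) · [[d, -b], [-c, a]]
    = (1/10) · [[-2, 4], [0, -5]]

A⁻¹ = 
  [-1/5,  2/5]
  [   0, -1/2]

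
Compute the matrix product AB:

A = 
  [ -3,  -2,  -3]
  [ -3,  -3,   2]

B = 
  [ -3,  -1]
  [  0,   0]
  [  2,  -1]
A is 2×3 and B is 3×2, so AB is 2×2. Each entry is (row of A)·(column of B):
AB[1,1] = (-3)(-3) + (-2)(0) + (-3)(2) = 3
AB[1,2] = (-3)(-1) + (-2)(0) + (-3)(-1) = 6
AB[2,1] = (-3)(-3) + (-3)(0) + (2)(2) = 13
AB[2,2] = (-3)(-1) + (-3)(0) + (2)(-1) = 1

AB = 
  [  3,   6]
  [ 13,   1]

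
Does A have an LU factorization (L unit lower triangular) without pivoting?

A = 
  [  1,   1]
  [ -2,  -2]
Yes.
A[1,1] = 1 ≠ 0, so Gaussian elimination proceeds without a row swap: multiplier ℓ₂₁ = (-2)/(1) = -2, and U[2,2] = -2 - (-2)(1) = 0.
L = 
  [  1,   0]
  [ -2,   1]
U = 
  [  1,   1]
  [  0,   0]
Check row 2 of LU: [(-2)(1), (-2)(1) + 0] = [-2, -2] = row 2 of A ✓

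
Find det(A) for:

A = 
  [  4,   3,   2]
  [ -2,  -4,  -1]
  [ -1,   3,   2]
-25

Cofactor expansion along row 1:
det(A) = (4)·((-4)(2) - (-1)(3)) - (3)·((-2)(2) - (-1)(-1)) + (2)·((-2)(3) - (-4)(-1))
  = (4)(-5) - (3)(-5) + (2)(-10)
  = -25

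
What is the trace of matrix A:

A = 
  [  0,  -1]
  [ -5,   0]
0

tr(A) = 0 + 0 = 0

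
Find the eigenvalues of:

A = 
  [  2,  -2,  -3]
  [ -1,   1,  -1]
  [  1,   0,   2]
λ = 1, 2 + i, 2 - i  (≈ 1, 2 + 1i, 2 - 1i)

Characteristic polynomial: det(λI - A) = λ³ - 5λ² + 9λ - 5
Testing integer divisors of the constant term: p(1) = 0, so (λ - 1) is a factor:
p(λ) = (λ - 1)(λ² - 4λ + 5)
λ² - 4λ + 5 = 0  ⇒  λ = (4 ± √((-4)² - 4·(5)))/2 = (4 ± √(-4))/2
  = 2 + i,  2 - i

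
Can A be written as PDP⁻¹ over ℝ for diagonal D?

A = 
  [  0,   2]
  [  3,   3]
Yes

tr(A) = 3, det(A) = -6
Characteristic polynomial: λ² - tr(A)λ + det(A) = λ² - 3λ - 6
λ² - 3λ - 6 = 0  ⇒  λ = (3 ± √((-3)² - 4·(-6)))/2 = (3 ± √(33))/2
  = (3 + √33)/2,  (3 - √33)/2
Eigenvalues: (3 + √33)/2, (3 - √33)/2  (≈ 4.372, -1.372)
The two irrational eigenvalues are distinct (simple), so each has alg. mult. = geom. mult. = 1.
Sum of geometric multiplicities equals n, so A has n independent eigenvectors.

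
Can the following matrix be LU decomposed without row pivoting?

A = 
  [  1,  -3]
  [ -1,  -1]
Yes.
A[1,1] = 1 ≠ 0, so Gaussian elimination proceeds without a row swap: multiplier ℓ₂₁ = (-1)/(1) = -1, and U[2,2] = -1 - (-1)(-3) = -4.
L = 
  [  1,   0]
  [ -1,   1]
U = 
  [  1,  -3]
  [  0,  -4]
Check row 2 of LU: [(-1)(1), (-1)(-3) + (-4)] = [-1, -1] = row 2 of A ✓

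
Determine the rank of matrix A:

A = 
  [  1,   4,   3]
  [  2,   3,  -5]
Row reduce:
R2 → R2 - (2)·R1
REF = 
  [  1,   4,   3]
  [  0,  -5, -11]
Pivot columns: 1, 2 → 2 pivots.

rank(A) = 2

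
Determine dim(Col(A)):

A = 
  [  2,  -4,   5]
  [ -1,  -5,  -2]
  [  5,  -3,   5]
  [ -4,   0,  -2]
Row reduce:
R2 → R2 + (1/2)·R1
R3 → R3 - (5/2)·R1
R4 → R4 + (2)·R1
R3 → R3 + (1)·R2
R4 → R4 - (8/7)·R2
R4 → R4 + (52/49)·R3
REF = 
  [  2,  -4,   5]
  [  0,  -7, 1/2]
  [  0,   0,  -7]
  [  0,   0,   0]
Pivot columns: 1, 2, 3 → 3 pivots.
dim(Col(A)) = number of pivot columns = 3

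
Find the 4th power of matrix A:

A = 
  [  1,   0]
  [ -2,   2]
A^4 = 
  [  1,   0]
  [-30,  16]

A² = A·A:
A²[1,1] = (1)(1) + (0)(-2) = 1
A²[1,2] = (1)(0) + (0)(2) = 0
A²[2,1] = (-2)(1) + (2)(-2) = -6
A²[2,2] = (-2)(0) + (2)(2) = 4
A² = 
  [  1,   0]
  [ -6,   4]

A^3 = A^2·A:
A^3[1,1] = (1)(1) + (0)(-2) = 1
A^3[1,2] = (1)(0) + (0)(2) = 0
A^3[2,1] = (-6)(1) + (4)(-2) = -14
A^3[2,2] = (-6)(0) + (4)(2) = 8
A^3 = 
  [  1,   0]
  [-14,   8]

A^4 = A^3·A:
A^4[1,1] = (1)(1) + (0)(-2) = 1
A^4[1,2] = (1)(0) + (0)(2) = 0
A^4[2,1] = (-14)(1) + (8)(-2) = -30
A^4[2,2] = (-14)(0) + (8)(2) = 16
A^4 = 
  [  1,   0]
  [-30,  16]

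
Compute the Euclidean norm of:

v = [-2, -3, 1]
3.742

||v||₂ = √((-2)² + (-3)² + (1)²) = √14 = 3.742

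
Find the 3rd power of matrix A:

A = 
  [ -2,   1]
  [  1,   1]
A^3 = 
  [-11,   4]
  [  4,   1]

A² = A·A:
A²[1,1] = (-2)(-2) + (1)(1) = 5
A²[1,2] = (-2)(1) + (1)(1) = -1
A²[2,1] = (1)(-2) + (1)(1) = -1
A²[2,2] = (1)(1) + (1)(1) = 2
A² = 
  [  5,  -1]
  [ -1,   2]

A^3 = A^2·A:
A^3[1,1] = (5)(-2) + (-1)(1) = -11
A^3[1,2] = (5)(1) + (-1)(1) = 4
A^3[2,1] = (-1)(-2) + (2)(1) = 4
A^3[2,2] = (-1)(1) + (2)(1) = 1
A^3 = 
  [-11,   4]
  [  4,   1]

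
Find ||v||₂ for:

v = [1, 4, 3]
5.099

||v||₂ = √((1)² + (4)² + (3)²) = √26 = 5.099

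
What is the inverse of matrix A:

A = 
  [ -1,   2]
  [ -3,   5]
det(A) = (-1)(5) - (2)(-3) = 1
For a 2×2 matrix, A⁻¹ = (1/det(A)) · [[d, -b], [-c, a]]
    = (1) · [[5, -2], [3, -1]]

A⁻¹ = 
  [  5,  -2]
  [  3,  -1]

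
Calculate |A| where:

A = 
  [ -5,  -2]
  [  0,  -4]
For a 2×2 matrix, det = ad - bc = (-5)(-4) - (-2)(0) = 20

det(A) = 20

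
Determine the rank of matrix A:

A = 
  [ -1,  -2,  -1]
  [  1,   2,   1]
rank(A) = 1

Row reduce:
R2 → R2 + (1)·R1
REF = 
  [ -1,  -2,  -1]
  [  0,   0,   0]
Pivot columns: 1 → 1 pivot.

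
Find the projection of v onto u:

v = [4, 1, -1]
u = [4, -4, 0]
proj_u(v) = [3/2, -3/2, 0]

v·u = (4)(4) + (1)(-4) + (-1)(0) = 12
u·u = (4)² + (-4)² + (0)² = 32
proj_u(v) = (v·u / u·u) × u = (12/32) × u = (3/8) × u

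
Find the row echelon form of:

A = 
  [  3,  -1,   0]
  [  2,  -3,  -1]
Row operations:
R2 → R2 - (2/3)·R1

Resulting echelon form:
REF = 
  [   3,   -1,    0]
  [   0, -7/3,   -1]

Rank = 2 (number of non-zero pivot rows).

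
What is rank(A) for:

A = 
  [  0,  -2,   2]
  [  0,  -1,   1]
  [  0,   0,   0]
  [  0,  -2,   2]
Row reduce:
R2 → R2 - (1/2)·R1
R4 → R4 - (1)·R1
REF = 
  [  0,  -2,   2]
  [  0,   0,   0]
  [  0,   0,   0]
  [  0,   0,   0]
Pivot columns: 2 → 1 pivot.

rank(A) = 1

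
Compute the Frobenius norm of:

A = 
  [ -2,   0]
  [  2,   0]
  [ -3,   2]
||A||_F = 4.583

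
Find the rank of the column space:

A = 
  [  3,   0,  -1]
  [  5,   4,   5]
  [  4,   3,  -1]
Row reduce:
R2 → R2 - (5/3)·R1
R3 → R3 - (4/3)·R1
R3 → R3 - (3/4)·R2
REF = 
  [    3,     0,    -1]
  [    0,     4,  20/3]
  [    0,     0, -14/3]
Pivot columns: 1, 2, 3 → 3 pivots.
dim(Col(A)) = number of pivot columns = 3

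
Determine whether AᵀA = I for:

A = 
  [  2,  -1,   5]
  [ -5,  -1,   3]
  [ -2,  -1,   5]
No

AᵀA = 
  [ 33,   5, -15]
  [  5,   3, -13]
  [-15, -13,  59]
≠ I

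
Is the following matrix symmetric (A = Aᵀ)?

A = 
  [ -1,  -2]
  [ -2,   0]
Yes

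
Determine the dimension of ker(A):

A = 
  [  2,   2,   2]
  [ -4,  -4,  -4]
nullity(A) = 2

Row reduce:
R2 → R2 + (2)·R1
REF = 
  [  2,   2,   2]
  [  0,   0,   0]
Pivot columns: 1 → 1 pivot.
rank(A) = 1, so nullity(A) = 3 - 1 = 2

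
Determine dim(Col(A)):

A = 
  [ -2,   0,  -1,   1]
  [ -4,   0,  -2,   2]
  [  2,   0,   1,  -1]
Row reduce:
R2 → R2 - (2)·R1
R3 → R3 + (1)·R1
REF = 
  [ -2,   0,  -1,   1]
  [  0,   0,   0,   0]
  [  0,   0,   0,   0]
Pivot columns: 1 → 1 pivot.
dim(Col(A)) = number of pivot columns = 1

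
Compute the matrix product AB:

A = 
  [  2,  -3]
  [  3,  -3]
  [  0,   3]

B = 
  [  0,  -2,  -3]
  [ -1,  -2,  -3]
AB = 
  [  3,   2,   3]
  [  3,   0,   0]
  [ -3,  -6,  -9]

A is 3×2 and B is 2×3, so AB is 3×3. Each entry is (row of A)·(column of B):
AB[1,1] = (2)(0) + (-3)(-1) = 3
AB[1,2] = (2)(-2) + (-3)(-2) = 2
AB[1,3] = (2)(-3) + (-3)(-3) = 3
AB[2,1] = (3)(0) + (-3)(-1) = 3
AB[2,2] = (3)(-2) + (-3)(-2) = 0
AB[2,3] = (3)(-3) + (-3)(-3) = 0
AB[3,1] = (0)(0) + (3)(-1) = -3
AB[3,2] = (0)(-2) + (3)(-2) = -6
AB[3,3] = (0)(-3) + (3)(-3) = -9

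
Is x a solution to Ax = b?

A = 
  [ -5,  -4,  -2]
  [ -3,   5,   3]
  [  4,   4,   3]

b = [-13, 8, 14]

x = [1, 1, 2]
Yes

Ax = [-13, 8, 14] = b ✓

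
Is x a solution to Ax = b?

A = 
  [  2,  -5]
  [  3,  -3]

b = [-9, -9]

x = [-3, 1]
No

Ax = [-11, -12] ≠ b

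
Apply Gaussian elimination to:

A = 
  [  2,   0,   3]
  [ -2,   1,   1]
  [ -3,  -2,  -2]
Row operations:
R2 → R2 + (1)·R1
R3 → R3 + (3/2)·R1
R3 → R3 + (2)·R2

Resulting echelon form:
REF = 
  [   2,    0,    3]
  [   0,    1,    4]
  [   0,    0, 21/2]

Rank = 3 (number of non-zero pivot rows).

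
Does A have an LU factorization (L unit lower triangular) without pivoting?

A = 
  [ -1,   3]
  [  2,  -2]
Yes.
A[1,1] = -1 ≠ 0, so Gaussian elimination proceeds without a row swap: multiplier ℓ₂₁ = (2)/(-1) = -2, and U[2,2] = -2 - (-2)(3) = 4.
L = 
  [  1,   0]
  [ -2,   1]
U = 
  [ -1,   3]
  [  0,   4]
Check row 2 of LU: [(-2)(-1), (-2)(3) + 4] = [2, -2] = row 2 of A ✓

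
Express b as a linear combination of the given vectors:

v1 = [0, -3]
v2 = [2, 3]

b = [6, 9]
c1 = 0, c2 = 3

b = 0·v1 + 3·v2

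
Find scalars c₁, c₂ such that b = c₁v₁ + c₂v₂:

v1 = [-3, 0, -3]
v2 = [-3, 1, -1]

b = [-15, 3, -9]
c1 = 2, c2 = 3

b = 2·v1 + 3·v2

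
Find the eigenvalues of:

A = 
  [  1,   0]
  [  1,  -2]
λ = 1, -2

tr(A) = -1, det(A) = -2
Characteristic polynomial: λ² - tr(A)λ + det(A) = λ² + λ - 2
λ² + λ - 2 = (λ + 2)(λ - 1)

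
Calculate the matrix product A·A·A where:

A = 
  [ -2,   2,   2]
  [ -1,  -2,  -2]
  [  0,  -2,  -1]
A² = A·A:
A²[1,1] = (-2)(-2) + (2)(-1) + (2)(0) = 2
A²[1,2] = (-2)(2) + (2)(-2) + (2)(-2) = -12
A²[1,3] = (-2)(2) + (2)(-2) + (2)(-1) = -10
A²[2,1] = (-1)(-2) + (-2)(-1) + (-2)(0) = 4
A²[2,2] = (-1)(2) + (-2)(-2) + (-2)(-2) = 6
A²[2,3] = (-1)(2) + (-2)(-2) + (-2)(-1) = 4
A²[3,1] = (0)(-2) + (-2)(-1) + (-1)(0) = 2
A²[3,2] = (0)(2) + (-2)(-2) + (-1)(-2) = 6
A²[3,3] = (0)(2) + (-2)(-2) + (-1)(-1) = 5
A² = 
  [  2, -12, -10]
  [  4,   6,   4]
  [  2,   6,   5]

A^3 = A^2·A:
A^3[1,1] = (2)(-2) + (-12)(-1) + (-10)(0) = 8
A^3[1,2] = (2)(2) + (-12)(-2) + (-10)(-2) = 48
A^3[1,3] = (2)(2) + (-12)(-2) + (-10)(-1) = 38
A^3[2,1] = (4)(-2) + (6)(-1) + (4)(0) = -14
A^3[2,2] = (4)(2) + (6)(-2) + (4)(-2) = -12
A^3[2,3] = (4)(2) + (6)(-2) + (4)(-1) = -8
A^3[3,1] = (2)(-2) + (6)(-1) + (5)(0) = -10
A^3[3,2] = (2)(2) + (6)(-2) + (5)(-2) = -18
A^3[3,3] = (2)(2) + (6)(-2) + (5)(-1) = -13
A^3 = 
  [  8,  48,  38]
  [-14, -12,  -8]
  [-10, -18, -13]

Therefore
A^3 = 
  [  8,  48,  38]
  [-14, -12,  -8]
  [-10, -18, -13]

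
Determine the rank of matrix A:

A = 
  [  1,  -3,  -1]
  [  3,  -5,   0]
Row reduce:
R2 → R2 - (3)·R1
REF = 
  [  1,  -3,  -1]
  [  0,   4,   3]
Pivot columns: 1, 2 → 2 pivots.

rank(A) = 2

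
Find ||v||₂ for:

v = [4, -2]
4.472

||v||₂ = √((4)² + (-2)²) = √20 = 4.472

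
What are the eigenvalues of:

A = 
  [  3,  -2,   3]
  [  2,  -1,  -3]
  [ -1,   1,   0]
Characteristic polynomial: det(λI - A) = λ³ - 2λ² + 7λ - 6
Testing integer divisors of the constant term: p(1) = 0, so (λ - 1) is a factor:
p(λ) = (λ - 1)(λ² - λ + 6)
λ² - λ + 6 = 0  ⇒  λ = (1 ± √((-1)² - 4·(6)))/2 = (1 ± √(-23))/2
  = (1 + i√23)/2,  (1 - i√23)/2

λ = 1, (1 + i√23)/2, (1 - i√23)/2  (≈ 1, 0.5 + 2.398i, 0.5 - 2.398i)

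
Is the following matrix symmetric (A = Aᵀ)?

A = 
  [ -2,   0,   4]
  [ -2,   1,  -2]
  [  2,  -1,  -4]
No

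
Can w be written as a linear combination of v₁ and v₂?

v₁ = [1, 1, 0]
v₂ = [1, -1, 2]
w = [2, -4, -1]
No

Form the augmented matrix and row-reduce:
[v₁|v₂|w] = 
  [  1,   1,   2]
  [  1,  -1,  -4]
  [  0,   2,  -1]
R2 → R2 - (1)·R1
R3 → R3 + (1)·R2
REF = 
  [  1,   1,   2]
  [  0,  -2,  -6]
  [  0,   0,  -7]

Row 3 reads [0 0 | -7], i.e. 0 = -7, so the system is inconsistent and w ∉ span{v₁, v₂}.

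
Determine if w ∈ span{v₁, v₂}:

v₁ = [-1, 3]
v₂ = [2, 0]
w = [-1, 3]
Yes

Form the augmented matrix and row-reduce:
[v₁|v₂|w] = 
  [ -1,   2,  -1]
  [  3,   0,   3]
R2 → R2 + (3)·R1
REF = 
  [ -1,   2,  -1]
  [  0,   6,   0]

No row of the form [0 0 | nonzero], so the system is consistent. Back-substitution gives c₁ = 1, c₂ = 0: w = (1)·v₁ + (0)·v₂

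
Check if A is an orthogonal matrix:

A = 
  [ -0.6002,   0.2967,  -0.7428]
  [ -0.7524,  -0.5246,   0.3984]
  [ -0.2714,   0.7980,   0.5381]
Yes

AᵀA = 
  [  1,   0.0001,   0]
  [  0.0001,   1,   0]
  [  0,   0,   1]
≈ I (equal to I up to the 4-dp rounding of the entries)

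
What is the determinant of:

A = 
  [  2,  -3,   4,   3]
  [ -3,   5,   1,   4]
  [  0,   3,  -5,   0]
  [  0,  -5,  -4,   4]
Cofactor expansion along row 1: det(A) = a₁₁M₁₁ - a₁₂M₁₂ + a₁₃M₁₃ - a₁₄M₁₄

M₁₁ = det[[5, 1, 4]; [3, -5, 0]; [-5, -4, 4]]
  = (5)·((-5)(4) - (0)(-4)) - (1)·((3)(4) - (0)(-5)) + (4)·((3)(-4) - (-5)(-5))
  = (5)(-20) - (1)(12) + (4)(-37)
  = -260
M₁₂ = det[[-3, 1, 4]; [0, -5, 0]; [0, -4, 4]]
  = (-3)·((-5)(4) - (0)(-4)) - (1)·((0)(4) - (0)(0)) + (4)·((0)(-4) - (-5)(0))
  = (-3)(-20) - (1)(0) + (4)(0)
  = 60
M₁₃ = det[[-3, 5, 4]; [0, 3, 0]; [0, -5, 4]]
  = (-3)·((3)(4) - (0)(-5)) - (5)·((0)(4) - (0)(0)) + (4)·((0)(-5) - (3)(0))
  = (-3)(12) - (5)(0) + (4)(0)
  = -36
M₁₄ = det[[-3, 5, 1]; [0, 3, -5]; [0, -5, -4]]
  = (-3)·((3)(-4) - (-5)(-5)) - (5)·((0)(-4) - (-5)(0)) + (1)·((0)(-5) - (3)(0))
  = (-3)(-37) - (5)(0) + (1)(0)
  = 111

det(A) = (2)(-260) - (-3)(60) + (4)(-36) - (3)(111) = -817

det(A) = -817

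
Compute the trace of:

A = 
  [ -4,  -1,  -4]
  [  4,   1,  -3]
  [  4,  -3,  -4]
-7

tr(A) = -4 + 1 + -4 = -7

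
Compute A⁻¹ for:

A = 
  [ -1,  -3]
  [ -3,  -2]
det(A) = (-1)(-2) - (-3)(-3) = -7
For a 2×2 matrix, A⁻¹ = (1/det(A)) · [[d, -b], [-c, a]]
    = (-1/7) · [[-2, 3], [3, -1]]

A⁻¹ = 
  [ 2/7, -3/7]
  [-3/7,  1/7]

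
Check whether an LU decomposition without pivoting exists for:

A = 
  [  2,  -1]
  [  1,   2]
Yes.
A[1,1] = 2 ≠ 0, so Gaussian elimination proceeds without a row swap: multiplier ℓ₂₁ = (1)/(2) = 1/2, and U[2,2] = 2 - (1/2)(-1) = 5/2.
L = 
  [  1,   0]
  [1/2,   1]
U = 
  [  2,  -1]
  [  0, 5/2]
Check row 2 of LU: [(1/2)(2), (1/2)(-1) + (5/2)] = [1, 2] = row 2 of A ✓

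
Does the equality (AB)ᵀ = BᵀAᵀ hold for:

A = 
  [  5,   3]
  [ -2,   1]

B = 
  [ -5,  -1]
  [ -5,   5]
Yes

(AB)ᵀ = 
  [-40,   5]
  [ 10,   7]

BᵀAᵀ = 
  [-40,   5]
  [ 10,   7]

Both sides are equal — this is the standard identity (AB)ᵀ = BᵀAᵀ, which holds for all A, B.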